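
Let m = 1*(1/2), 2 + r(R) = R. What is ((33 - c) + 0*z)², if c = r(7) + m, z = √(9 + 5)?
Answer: 3025/4 ≈ 756.25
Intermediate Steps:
r(R) = -2 + R
m = ½ (m = 1*(1*(½)) = 1*(½) = ½ ≈ 0.50000)
z = √14 ≈ 3.7417
c = 11/2 (c = (-2 + 7) + ½ = 5 + ½ = 11/2 ≈ 5.5000)
((33 - c) + 0*z)² = ((33 - 1*11/2) + 0*√14)² = ((33 - 11/2) + 0)² = (55/2 + 0)² = (55/2)² = 3025/4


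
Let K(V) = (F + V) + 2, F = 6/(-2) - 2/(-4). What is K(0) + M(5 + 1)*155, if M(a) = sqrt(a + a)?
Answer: -1/2 + 310*sqrt(3) ≈ 536.44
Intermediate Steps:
F = -5/2 (F = 6*(-1/2) - 2*(-1/4) = -3 + 1/2 = -5/2 ≈ -2.5000)
K(V) = -1/2 + V (K(V) = (-5/2 + V) + 2 = -1/2 + V)
M(a) = sqrt(2)*sqrt(a) (M(a) = sqrt(2*a) = sqrt(2)*sqrt(a))
K(0) + M(5 + 1)*155 = (-1/2 + 0) + (sqrt(2)*sqrt(5 + 1))*155 = -1/2 + (sqrt(2)*sqrt(6))*155 = -1/2 + (2*sqrt(3))*155 = -1/2 + 310*sqrt(3)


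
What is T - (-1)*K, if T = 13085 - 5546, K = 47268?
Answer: 54807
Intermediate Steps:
T = 7539
T - (-1)*K = 7539 - (-1)*47268 = 7539 - 1*(-47268) = 7539 + 47268 = 54807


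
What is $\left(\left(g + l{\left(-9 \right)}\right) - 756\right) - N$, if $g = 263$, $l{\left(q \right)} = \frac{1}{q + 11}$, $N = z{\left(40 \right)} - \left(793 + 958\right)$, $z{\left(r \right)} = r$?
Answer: $\frac{2437}{2} \approx 1218.5$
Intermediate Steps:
$N = -1711$ ($N = 40 - \left(793 + 958\right) = 40 - 1751 = -1711$)
$l{\left(q \right)} = \frac{1}{11 + q}$
$\left(\left(g + l{\left(-9 \right)}\right) - 756\right) - N = \left(\left(263 + \frac{1}{11 - 9}\right) - 756\right) - -1711 = \left(\left(263 + \frac{1}{2}\right) - 756\right) + 1711 = \left(\frac{527}{2} - 756\right) + 1711 = - \frac{985}{2} + 1711 = \frac{2437}{2}$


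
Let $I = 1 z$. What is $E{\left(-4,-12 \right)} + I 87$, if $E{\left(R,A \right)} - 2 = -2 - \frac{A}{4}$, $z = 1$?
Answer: $90$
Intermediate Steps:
$E{\left(R,A \right)} = - \frac{A}{4}$ ($E{\left(R,A \right)} = 2 - \left(2 + \frac{A}{4}\right) = - \frac{A}{4}$)
$I = 1$ ($I = 1 \cdot 1 = 1$)
$E{\left(-4,-12 \right)} + I 87 = \left(- \frac{1}{4}\right) \left(-12\right) + 1 \cdot 87 = 3 + 87 = 90$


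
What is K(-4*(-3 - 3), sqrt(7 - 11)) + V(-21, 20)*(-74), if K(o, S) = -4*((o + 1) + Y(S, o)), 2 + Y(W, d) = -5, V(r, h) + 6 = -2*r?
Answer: -2736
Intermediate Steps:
V(r, h) = -6 - 2*r
Y(W, d) = -7 (Y(W, d) = -2 - 5 = -7)
K(o, S) = 24 - 4*o (K(o, S) = -4*((o + 1) - 7) = -4*((1 + o) - 7) = -4*(-6 + o) = 24 - 4*o)
K(-4*(-3 - 3), sqrt(7 - 11)) + V(-21, 20)*(-74) = (24 - (-16)*(-3 - 3)) + (-6 - 2*(-21))*(-74) = (24 - (-16)*(-6)) + (-6 + 42)*(-74) = (24 - 4*24) + 36*(-74) = (24 - 96) - 2664 = -72 - 2664 = -2736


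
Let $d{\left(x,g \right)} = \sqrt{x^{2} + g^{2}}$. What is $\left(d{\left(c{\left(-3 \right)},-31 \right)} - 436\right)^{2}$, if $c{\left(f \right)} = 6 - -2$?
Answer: $191121 - 4360 \sqrt{41} \approx 1.632 \cdot 10^{5}$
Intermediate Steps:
$c{\left(f \right)} = 8$ ($c{\left(f \right)} = 6 + 2 = 8$)
$d{\left(x,g \right)} = \sqrt{g^{2} + x^{2}}$
$\left(d{\left(c{\left(-3 \right)},-31 \right)} - 436\right)^{2} = \left(\sqrt{\left(-31\right)^{2} + 8^{2}} - 436\right)^{2} = \left(\sqrt{961 + 64} - 436\right)^{2} = \left(\sqrt{1025} - 436\right)^{2} = \left(5 \sqrt{41} - 436\right)^{2} = \left(-436 + 5 \sqrt{41}\right)^{2}$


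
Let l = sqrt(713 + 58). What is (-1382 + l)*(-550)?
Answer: 760100 - 550*sqrt(771) ≈ 7.4483e+5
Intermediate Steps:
l = sqrt(771) ≈ 27.767
(-1382 + l)*(-550) = (-1382 + sqrt(771))*(-550) = 760100 - 550*sqrt(771)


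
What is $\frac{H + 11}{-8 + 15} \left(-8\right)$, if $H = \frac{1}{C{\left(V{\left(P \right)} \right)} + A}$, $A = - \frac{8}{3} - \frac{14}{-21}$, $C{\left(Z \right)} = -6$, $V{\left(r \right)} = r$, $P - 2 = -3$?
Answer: $- \frac{87}{7} \approx -12.429$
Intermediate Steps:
$P = -1$ ($P = 2 - 3 = -1$)
$A = -2$ ($A = \left(-8\right) \frac{1}{3} - - \frac{2}{3} = - \frac{8}{3} + \frac{2}{3} = -2$)
$H = - \frac{1}{8}$ ($H = \frac{1}{-6 - 2} = \frac{1}{-8} = - \frac{1}{8} \approx -0.125$)
$\frac{H + 11}{-8 + 15} \left(-8\right) = \frac{- \frac{1}{8} + 11}{-8 + 15} \left(-8\right) = \frac{87}{8 \cdot 7} \left(-8\right) = \frac{87}{8} \cdot \frac{1}{7} \left(-8\right) = \frac{87}{56} \left(-8\right) = - \frac{87}{7}$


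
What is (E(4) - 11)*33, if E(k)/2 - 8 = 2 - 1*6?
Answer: -99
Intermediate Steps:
E(k) = 8 (E(k) = 16 + 2*(2 - 1*6) = 16 + 2*(2 - 6) = 16 + 2*(-4) = 16 - 8 = 8)
(E(4) - 11)*33 = (8 - 11)*33 = -3*33 = -99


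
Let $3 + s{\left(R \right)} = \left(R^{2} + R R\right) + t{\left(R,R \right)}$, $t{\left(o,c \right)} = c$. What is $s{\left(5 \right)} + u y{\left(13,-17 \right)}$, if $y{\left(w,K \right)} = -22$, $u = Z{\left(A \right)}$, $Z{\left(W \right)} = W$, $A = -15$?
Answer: $382$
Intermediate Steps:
$u = -15$
$s{\left(R \right)} = -3 + R + 2 R^{2}$ ($s{\left(R \right)} = -3 + \left(\left(R^{2} + R R\right) + R\right) = -3 + \left(\left(R^{2} + R^{2}\right) + R\right) = -3 + \left(2 R^{2} + R\right) = -3 + \left(R + 2 R^{2}\right) = -3 + R + 2 R^{2}$)
$s{\left(5 \right)} + u y{\left(13,-17 \right)} = \left(-3 + 5 + 2 \cdot 5^{2}\right) - -330 = \left(-3 + 5 + 2 \cdot 25\right) + 330 = \left(-3 + 5 + 50\right) + 330 = 52 + 330 = 382$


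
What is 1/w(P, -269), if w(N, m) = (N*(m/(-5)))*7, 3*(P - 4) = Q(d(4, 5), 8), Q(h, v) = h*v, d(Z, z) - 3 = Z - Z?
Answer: 5/22596 ≈ 0.00022128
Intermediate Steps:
d(Z, z) = 3 (d(Z, z) = 3 + (Z - Z) = 3 + 0 = 3)
P = 12 (P = 4 + (3*8)/3 = 4 + (⅓)*24 = 4 + 8 = 12)
w(N, m) = -7*N*m/5 (w(N, m) = (N*(m*(-⅕)))*7 = (N*(-m/5))*7 = -N*m/5*7 = -7*N*m/5)
1/w(P, -269) = 1/(-7/5*12*(-269)) = 1/(22596/5) = 5/22596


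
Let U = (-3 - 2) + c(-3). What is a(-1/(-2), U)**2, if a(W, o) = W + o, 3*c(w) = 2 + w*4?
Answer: 2209/36 ≈ 61.361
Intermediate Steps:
c(w) = 2/3 + 4*w/3 (c(w) = (2 + w*4)/3 = (2 + 4*w)/3 = 2/3 + 4*w/3)
U = -25/3 (U = (-3 - 2) + (2/3 + (4/3)*(-3)) = -5 + (2/3 - 4) = -5 - 10/3 = -25/3 ≈ -8.3333)
a(-1/(-2), U)**2 = (-1/(-2) - 25/3)**2 = (-1*(-1/2) - 25/3)**2 = (1/2 - 25/3)**2 = (-47/6)**2 = 2209/36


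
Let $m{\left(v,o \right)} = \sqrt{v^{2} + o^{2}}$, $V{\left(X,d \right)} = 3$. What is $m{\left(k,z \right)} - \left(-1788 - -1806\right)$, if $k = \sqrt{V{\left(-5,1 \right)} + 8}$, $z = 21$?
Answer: $-18 + 2 \sqrt{113} \approx 3.2603$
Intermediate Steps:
$k = \sqrt{11}$ ($k = \sqrt{3 + 8} = \sqrt{11} \approx 3.3166$)
$m{\left(v,o \right)} = \sqrt{o^{2} + v^{2}}$
$m{\left(k,z \right)} - \left(-1788 - -1806\right) = \sqrt{21^{2} + \left(\sqrt{11}\right)^{2}} - \left(-1788 - -1806\right) = \sqrt{441 + 11} - \left(-1788 + 1806\right) = \sqrt{452} - 18 = 2 \sqrt{113} - 18 = -18 + 2 \sqrt{113}$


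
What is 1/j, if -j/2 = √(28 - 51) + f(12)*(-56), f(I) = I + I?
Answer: 672/1806359 + I*√23/3612718 ≈ 0.00037202 + 1.3275e-6*I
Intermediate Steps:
f(I) = 2*I
j = 2688 - 2*I*√23 (j = -2*(√(28 - 51) + (2*12)*(-56)) = -2*(√(-23) + 24*(-56)) = -2*(I*√23 - 1344) = -2*(-1344 + I*√23) = 2688 - 2*I*√23 ≈ 2688.0 - 9.5917*I)
1/j = 1/(2688 - 2*I*√23)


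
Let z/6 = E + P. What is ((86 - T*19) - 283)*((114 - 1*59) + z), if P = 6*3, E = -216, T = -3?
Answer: 158620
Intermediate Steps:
P = 18
z = -1188 (z = 6*(-216 + 18) = 6*(-198) = -1188)
((86 - T*19) - 283)*((114 - 1*59) + z) = ((86 - (-3)*19) - 283)*((114 - 1*59) - 1188) = ((86 - 1*(-57)) - 283)*((114 - 59) - 1188) = ((86 + 57) - 283)*(55 - 1188) = (143 - 283)*(-1133) = -140*(-1133) = 158620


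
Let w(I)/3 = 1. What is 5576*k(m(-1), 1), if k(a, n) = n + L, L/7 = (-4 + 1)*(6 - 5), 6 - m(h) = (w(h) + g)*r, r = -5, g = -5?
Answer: -111520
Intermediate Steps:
w(I) = 3 (w(I) = 3*1 = 3)
m(h) = -4 (m(h) = 6 - (3 - 5)*(-5) = 6 - (-2)*(-5) = 6 - 1*10 = 6 - 10 = -4)
L = -21 (L = 7*((-4 + 1)*(6 - 5)) = 7*(-3*1) = 7*(-3) = -21)
k(a, n) = -21 + n (k(a, n) = n - 21 = -21 + n)
5576*k(m(-1), 1) = 5576*(-21 + 1) = 5576*(-20) = -111520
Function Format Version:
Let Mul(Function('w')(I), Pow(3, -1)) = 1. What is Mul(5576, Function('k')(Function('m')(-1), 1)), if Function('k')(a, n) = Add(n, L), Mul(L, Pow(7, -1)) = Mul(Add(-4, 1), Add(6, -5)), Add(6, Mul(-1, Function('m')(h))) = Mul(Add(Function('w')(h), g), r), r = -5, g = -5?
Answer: -111520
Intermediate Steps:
Function('w')(I) = 3 (Function('w')(I) = Mul(3, 1) = 3)
Function('m')(h) = -4 (Function('m')(h) = Add(6, Mul(-1, Mul(Add(3, -5), -5))) = Add(6, Mul(-1, Mul(-2, -5))) = Add(6, Mul(-1, 10)) = Add(6, -10) = -4)
L = -21 (L = Mul(7, Mul(Add(-4, 1), Add(6, -5))) = Mul(7, Mul(-3, 1)) = Mul(7, -3) = -21)
Function('k')(a, n) = Add(-21, n) (Function('k')(a, n) = Add(n, -21) = Add(-21, n))
Mul(5576, Function('k')(Function('m')(-1), 1)) = Mul(5576, Add(-21, 1)) = Mul(5576, -20) = -111520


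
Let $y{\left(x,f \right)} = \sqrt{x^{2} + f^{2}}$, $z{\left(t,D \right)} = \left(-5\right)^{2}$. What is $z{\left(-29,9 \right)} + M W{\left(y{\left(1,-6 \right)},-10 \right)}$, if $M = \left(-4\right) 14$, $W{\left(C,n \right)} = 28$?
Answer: $-1543$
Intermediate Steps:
$z{\left(t,D \right)} = 25$
$y{\left(x,f \right)} = \sqrt{f^{2} + x^{2}}$
$M = -56$
$z{\left(-29,9 \right)} + M W{\left(y{\left(1,-6 \right)},-10 \right)} = 25 - 1568 = -1543$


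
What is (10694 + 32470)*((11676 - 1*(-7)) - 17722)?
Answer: -260667396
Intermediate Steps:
(10694 + 32470)*((11676 - 1*(-7)) - 17722) = 43164*((11676 + 7) - 17722) = 43164*(11683 - 17722) = 43164*(-6039) = -260667396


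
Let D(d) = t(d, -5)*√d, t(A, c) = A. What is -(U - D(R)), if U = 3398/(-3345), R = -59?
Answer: 3398/3345 - 59*I*√59 ≈ 1.0158 - 453.19*I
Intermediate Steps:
D(d) = d^(3/2) (D(d) = d*√d = d^(3/2))
U = -3398/3345 (U = 3398*(-1/3345) = -3398/3345 ≈ -1.0158)
-(U - D(R)) = -(-3398/3345 - (-59)^(3/2)) = -(-3398/3345 - (-59)*I*√59) = -(-3398/3345 + 59*I*√59) = 3398/3345 - 59*I*√59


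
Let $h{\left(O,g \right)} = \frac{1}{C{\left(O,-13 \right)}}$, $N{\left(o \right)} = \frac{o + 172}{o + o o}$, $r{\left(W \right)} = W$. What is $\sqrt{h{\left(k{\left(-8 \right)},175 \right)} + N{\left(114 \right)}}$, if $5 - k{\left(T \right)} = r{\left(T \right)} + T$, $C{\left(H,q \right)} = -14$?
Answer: $\frac{i \sqrt{417828810}}{91770} \approx 0.22274 i$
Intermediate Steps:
$k{\left(T \right)} = 5 - 2 T$ ($k{\left(T \right)} = 5 - \left(T + T\right) = 5 - 2 T$)
$N{\left(o \right)} = \frac{172 + o}{o + o^{2}}$
$h{\left(O,g \right)} = - \frac{1}{14}$ ($h{\left(O,g \right)} = \frac{1}{-14} = - \frac{1}{14}$)
$\sqrt{h{\left(k{\left(-8 \right)},175 \right)} + N{\left(114 \right)}} = \sqrt{- \frac{1}{14} + \frac{172 + 114}{114 \left(1 + 114\right)}} = \sqrt{- \frac{1}{14} + \frac{1}{114} \cdot \frac{1}{115} \cdot 286} = \sqrt{- \frac{1}{14} + \frac{143}{6555}} = \sqrt{- \frac{4553}{91770}} = \frac{i \sqrt{417828810}}{91770}$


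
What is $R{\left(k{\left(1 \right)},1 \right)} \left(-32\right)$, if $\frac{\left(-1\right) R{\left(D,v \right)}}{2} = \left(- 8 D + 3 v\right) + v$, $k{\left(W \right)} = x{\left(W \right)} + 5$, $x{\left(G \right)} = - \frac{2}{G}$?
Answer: $-1280$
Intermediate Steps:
$k{\left(W \right)} = 5 - \frac{2}{W}$ ($k{\left(W \right)} = - \frac{2}{W} + 5 = 5 - \frac{2}{W}$)
$R{\left(D,v \right)} = - 8 v + 16 D$ ($R{\left(D,v \right)} = - 2 \left(\left(- 8 D + 3 v\right) + v\right) = - 2 \left(- 8 D + 4 v\right) = - 8 v + 16 D$)
$R{\left(k{\left(1 \right)},1 \right)} \left(-32\right) = \left(\left(-8\right) 1 + 16 \left(5 - \frac{2}{1}\right)\right) \left(-32\right) = \left(-8 + 16 \left(5 - 2\right)\right) \left(-32\right) = \left(-8 + 16 \cdot 3\right) \left(-32\right) = \left(-8 + 48\right) \left(-32\right) = 40 \left(-32\right) = -1280$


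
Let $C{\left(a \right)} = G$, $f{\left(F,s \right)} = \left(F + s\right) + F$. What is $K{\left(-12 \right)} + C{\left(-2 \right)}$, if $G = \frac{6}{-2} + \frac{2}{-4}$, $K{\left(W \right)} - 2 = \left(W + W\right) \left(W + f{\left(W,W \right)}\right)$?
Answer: $\frac{2301}{2} \approx 1150.5$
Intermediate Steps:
$f{\left(F,s \right)} = s + 2 F$
$K{\left(W \right)} = 2 + 8 W^{2}$ ($K{\left(W \right)} = 2 + \left(W + W\right) \left(W + \left(W + 2 W\right)\right) = 2 + 2 W \left(W + 3 W\right) = 2 + 2 W 4 W = 2 + 8 W^{2}$)
$G = - \frac{7}{2}$ ($G = 6 \left(- \frac{1}{2}\right) + 2 \left(- \frac{1}{4}\right) = -3 - \frac{1}{2} = - \frac{7}{2} \approx -3.5$)
$C{\left(a \right)} = - \frac{7}{2}$
$K{\left(-12 \right)} + C{\left(-2 \right)} = \left(2 + 8 \left(-12\right)^{2}\right) - \frac{7}{2} = \left(2 + 8 \cdot 144\right) - \frac{7}{2} = \left(2 + 1152\right) - \frac{7}{2} = 1154 - \frac{7}{2} = \frac{2301}{2}$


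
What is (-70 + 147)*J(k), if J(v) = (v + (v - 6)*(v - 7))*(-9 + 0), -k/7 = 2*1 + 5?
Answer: -2100483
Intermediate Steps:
k = -49 (k = -7*(2*1 + 5) = -7*(2 + 5) = -7*7 = -49)
J(v) = -9*v - 9*(-7 + v)*(-6 + v) (J(v) = (v + (-6 + v)*(-7 + v))*(-9) = (v + (-7 + v)*(-6 + v))*(-9) = -9*v - 9*(-7 + v)*(-6 + v))
(-70 + 147)*J(k) = (-70 + 147)*(-378 - 9*(-49)**2 + 108*(-49)) = 77*(-378 - 9*2401 - 5292) = 77*(-378 - 21609 - 5292) = 77*(-27279) = -2100483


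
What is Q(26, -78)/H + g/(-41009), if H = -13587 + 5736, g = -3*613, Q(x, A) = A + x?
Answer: 16570457/321961659 ≈ 0.051467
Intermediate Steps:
g = -1839
H = -7851
Q(26, -78)/H + g/(-41009) = (-78 + 26)/(-7851) - 1839/(-41009) = -52*(-1/7851) - 1839*(-1/41009) = 52/7851 + 1839/41009 = 16570457/321961659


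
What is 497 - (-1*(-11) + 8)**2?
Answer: 136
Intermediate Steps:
497 - (-1*(-11) + 8)**2 = 497 - (11 + 8)**2 = 497 - 1*19**2 = 497 - 1*361 = 497 - 361 = 136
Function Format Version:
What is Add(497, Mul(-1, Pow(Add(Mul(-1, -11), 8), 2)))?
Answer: 136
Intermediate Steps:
Add(497, Mul(-1, Pow(Add(Mul(-1, -11), 8), 2))) = Add(497, Mul(-1, Pow(Add(11, 8), 2))) = Add(497, Mul(-1, Pow(19, 2))) = Add(497, Mul(-1, 361)) = Add(497, -361) = 136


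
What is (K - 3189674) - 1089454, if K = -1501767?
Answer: -5780895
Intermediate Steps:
(K - 3189674) - 1089454 = (-1501767 - 3189674) - 1089454 = -4691441 - 1089454 = -5780895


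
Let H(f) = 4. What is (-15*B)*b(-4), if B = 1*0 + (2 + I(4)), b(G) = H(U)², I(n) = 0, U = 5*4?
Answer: -480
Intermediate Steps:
U = 20
b(G) = 16 (b(G) = 4² = 16)
B = 2 (B = 1*0 + (2 + 0) = 0 + 2 = 2)
(-15*B)*b(-4) = -15*2*16 = -30*16 = -480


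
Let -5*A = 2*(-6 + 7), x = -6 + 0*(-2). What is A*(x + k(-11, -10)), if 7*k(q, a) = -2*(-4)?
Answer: 68/35 ≈ 1.9429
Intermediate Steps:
k(q, a) = 8/7 (k(q, a) = (-2*(-4))/7 = (1/7)*8 = 8/7)
x = -6 (x = -6 + 0 = -6)
A = -2/5 (A = -2*(-6 + 7)/5 = -2/5 ≈ -0.40000)
A*(x + k(-11, -10)) = -2*(-6 + 8/7)/5 = -2/5*(-34/7) = 68/35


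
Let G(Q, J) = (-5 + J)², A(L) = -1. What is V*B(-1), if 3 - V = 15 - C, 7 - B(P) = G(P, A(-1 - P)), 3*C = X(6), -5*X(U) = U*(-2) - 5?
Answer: 4727/15 ≈ 315.13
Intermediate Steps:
X(U) = 1 + 2*U/5 (X(U) = -(U*(-2) - 5)/5 = -(-2*U - 5)/5 = -(-5 - 2*U)/5 = 1 + 2*U/5)
C = 17/15 (C = (1 + (⅖)*6)/3 = (1 + 12/5)/3 = (⅓)*(17/5) = 17/15 ≈ 1.1333)
B(P) = -29 (B(P) = 7 - (-5 - 1)² = 7 - 1*(-6)² = 7 - 1*36 = 7 - 36 = -29)
V = -163/15 (V = 3 - (15 - 1*17/15) = 3 - (15 - 17/15) = 3 - 1*208/15 = 3 - 208/15 = -163/15 ≈ -10.867)
V*B(-1) = -163/15*(-29) = 4727/15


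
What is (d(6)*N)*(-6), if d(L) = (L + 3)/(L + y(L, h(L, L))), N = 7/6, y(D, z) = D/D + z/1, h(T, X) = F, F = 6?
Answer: -63/13 ≈ -4.8462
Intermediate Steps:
h(T, X) = 6
y(D, z) = 1 + z (y(D, z) = 1 + z*1 = 1 + z)
N = 7/6 (N = 7*(⅙) = 7/6 ≈ 1.1667)
d(L) = (3 + L)/(7 + L) (d(L) = (L + 3)/(L + (1 + 6)) = (3 + L)/(L + 7) = (3 + L)/(7 + L))
(d(6)*N)*(-6) = (((3 + 6)/(7 + 6))*(7/6))*(-6) = ((9/13)*(7/6))*(-6) = (21/26)*(-6) = -63/13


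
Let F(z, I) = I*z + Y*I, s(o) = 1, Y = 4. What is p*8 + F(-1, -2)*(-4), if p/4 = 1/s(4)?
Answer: 56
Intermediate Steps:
F(z, I) = 4*I + I*z (F(z, I) = I*z + 4*I = 4*I + I*z)
p = 4 (p = 4/1 = 4*1 = 4)
p*8 + F(-1, -2)*(-4) = 4*8 - 2*(4 - 1)*(-4) = 32 - 2*3*(-4) = 32 - 6*(-4) = 32 + 24 = 56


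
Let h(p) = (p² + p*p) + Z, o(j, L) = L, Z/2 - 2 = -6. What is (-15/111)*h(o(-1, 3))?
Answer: -50/37 ≈ -1.3514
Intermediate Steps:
Z = -8 (Z = 4 + 2*(-6) = 4 - 12 = -8)
h(p) = -8 + 2*p² (h(p) = (p² + p*p) - 8 = (p² + p²) - 8 = 2*p² - 8 = -8 + 2*p²)
(-15/111)*h(o(-1, 3)) = (-15/111)*(-8 + 2*3²) = (-15*1/111)*(-8 + 2*9) = -5*(-8 + 18)/37 = -5/37*10 = -50/37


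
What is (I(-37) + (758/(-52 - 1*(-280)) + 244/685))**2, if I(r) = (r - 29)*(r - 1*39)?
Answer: 153653707036370641/6098048100 ≈ 2.5197e+7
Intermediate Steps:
I(r) = (-39 + r)*(-29 + r) (I(r) = (-29 + r)*(r - 39) = (-29 + r)*(-39 + r) = (-39 + r)*(-29 + r))
(I(-37) + (758/(-52 - 1*(-280)) + 244/685))**2 = ((1131 + (-37)**2 - 68*(-37)) + (758/(-52 - 1*(-280)) + 244/685))**2 = ((1131 + 1369 + 2516) + (758/(-52 + 280) + 244*(1/685)))**2 = (5016 + (758/228 + 244/685))**2 = (5016 + (758*(1/228) + 244/685))**2 = (5016 + (379/114 + 244/685))**2 = (5016 + 287431/78090)**2 = (391986871/78090)**2 = 153653707036370641/6098048100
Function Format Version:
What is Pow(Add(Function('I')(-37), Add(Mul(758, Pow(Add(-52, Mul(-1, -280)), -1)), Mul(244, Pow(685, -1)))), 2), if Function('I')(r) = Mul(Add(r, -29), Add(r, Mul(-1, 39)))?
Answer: Rational(153653707036370641, 6098048100) ≈ 2.5197e+7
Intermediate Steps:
Function('I')(r) = Mul(Add(-39, r), Add(-29, r)) (Function('I')(r) = Mul(Add(-29, r), Add(r, -39)) = Mul(Add(-29, r), Add(-39, r)) = Mul(Add(-39, r), Add(-29, r)))
Pow(Add(Function('I')(-37), Add(Mul(758, Pow(Add(-52, Mul(-1, -280)), -1)), Mul(244, Pow(685, -1)))), 2) = Pow(Add(Add(1131, Pow(-37, 2), Mul(-68, -37)), Add(Mul(758, Pow(Add(-52, Mul(-1, -280)), -1)), Mul(244, Pow(685, -1)))), 2) = Pow(Add(Add(1131, 1369, 2516), Add(Mul(758, Pow(Add(-52, 280), -1)), Mul(244, Rational(1, 685)))), 2) = Pow(Add(5016, Add(Mul(758, Pow(228, -1)), Rational(244, 685))), 2) = Pow(Add(5016, Add(Mul(758, Rational(1, 228)), Rational(244, 685))), 2) = Pow(Add(5016, Add(Rational(379, 114), Rational(244, 685))), 2) = Pow(Add(5016, Rational(287431, 78090)), 2) = Pow(Rational(391986871, 78090), 2) = Rational(153653707036370641, 6098048100)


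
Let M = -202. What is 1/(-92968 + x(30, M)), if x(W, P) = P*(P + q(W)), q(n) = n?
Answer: -1/58224 ≈ -1.7175e-5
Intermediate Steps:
x(W, P) = P*(P + W)
1/(-92968 + x(30, M)) = 1/(-92968 - 202*(-202 + 30)) = 1/(-92968 - 202*(-172)) = 1/(-92968 + 34744) = 1/(-58224) = -1/58224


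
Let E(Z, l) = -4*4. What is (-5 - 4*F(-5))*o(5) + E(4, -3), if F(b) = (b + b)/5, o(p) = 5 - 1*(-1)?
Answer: 2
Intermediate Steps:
o(p) = 6 (o(p) = 5 + 1 = 6)
E(Z, l) = -16
F(b) = 2*b/5 (F(b) = (2*b)*(⅕) = 2*b/5)
(-5 - 4*F(-5))*o(5) + E(4, -3) = (-5 - 8*(-5)/5)*6 - 16 = (-5 - 4*(-2))*6 - 16 = (-5 + 8)*6 - 16 = 3*6 - 16 = 18 - 16 = 2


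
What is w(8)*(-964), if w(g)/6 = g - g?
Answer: 0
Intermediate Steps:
w(g) = 0 (w(g) = 6*(g - g) = 6*0 = 0)
w(8)*(-964) = 0*(-964) = 0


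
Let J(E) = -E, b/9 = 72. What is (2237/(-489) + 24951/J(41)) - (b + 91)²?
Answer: -10961472685/20049 ≈ -5.4673e+5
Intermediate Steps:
b = 648 (b = 9*72 = 648)
(2237/(-489) + 24951/J(41)) - (b + 91)² = (2237/(-489) + 24951/((-1*41))) - (648 + 91)² = (2237*(-1/489) + 24951/(-41)) - 1*739² = (-2237/489 + 24951*(-1/41)) - 1*546121 = (-2237/489 - 24951/41) - 546121 = -12292756/20049 - 546121 = -10961472685/20049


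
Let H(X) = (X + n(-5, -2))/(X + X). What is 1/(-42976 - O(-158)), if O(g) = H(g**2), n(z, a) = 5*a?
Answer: -24964/1072865341 ≈ -2.3269e-5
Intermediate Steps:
H(X) = (-10 + X)/(2*X) (H(X) = (X + 5*(-2))/(X + X) = (X - 10)/((2*X)) = (-10 + X)*(1/(2*X)) = (-10 + X)/(2*X))
O(g) = (-10 + g**2)/(2*g**2) (O(g) = (-10 + g**2)/(2*(g**2)) = (-10 + g**2)/(2*g**2))
1/(-42976 - O(-158)) = 1/(-42976 - (1/2 - 5/(-158)**2)) = 1/(-42976 - (1/2 - 5*1/24964)) = 1/(-42976 - (1/2 - 5/24964)) = 1/(-42976 - 1*12477/24964) = 1/(-42976 - 12477/24964) = 1/(-1072865341/24964) = -24964/1072865341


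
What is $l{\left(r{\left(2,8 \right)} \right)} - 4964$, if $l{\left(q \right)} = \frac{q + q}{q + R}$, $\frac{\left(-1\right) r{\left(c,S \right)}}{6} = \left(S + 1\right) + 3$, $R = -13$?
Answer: $- \frac{421796}{85} \approx -4962.3$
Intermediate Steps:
$r{\left(c,S \right)} = -24 - 6 S$ ($r{\left(c,S \right)} = - 6 \left(\left(S + 1\right) + 3\right) = - 6 \left(\left(1 + S\right) + 3\right) = - 6 \left(4 + S\right) = -24 - 6 S$)
$l{\left(q \right)} = \frac{2 q}{-13 + q}$ ($l{\left(q \right)} = \frac{q + q}{q - 13} = \frac{2 q}{-13 + q}$)
$l{\left(r{\left(2,8 \right)} \right)} - 4964 = \frac{2 \left(-24 - 48\right)}{-13 - 72} - 4964 = 2 \left(-72\right) \frac{1}{-13 - 72} - 4964 = 2 \left(-72\right) \frac{1}{-85} - 4964 = 2 \left(-72\right) \left(- \frac{1}{85}\right) - 4964 = \frac{144}{85} - 4964 = - \frac{421796}{85}$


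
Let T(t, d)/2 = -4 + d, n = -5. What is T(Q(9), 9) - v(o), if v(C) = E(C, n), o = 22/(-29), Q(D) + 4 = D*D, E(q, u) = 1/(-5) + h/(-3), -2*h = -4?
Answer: 163/15 ≈ 10.867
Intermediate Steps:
h = 2 (h = -½*(-4) = 2)
E(q, u) = -13/15 (E(q, u) = 1/(-5) + 2/(-3) = 1*(-⅕) + 2*(-⅓) = -⅕ - ⅔ = -13/15)
Q(D) = -4 + D² (Q(D) = -4 + D*D = -4 + D²)
o = -22/29 (o = 22*(-1/29) = -22/29 ≈ -0.75862)
v(C) = -13/15
T(t, d) = -8 + 2*d (T(t, d) = 2*(-4 + d) = -8 + 2*d)
T(Q(9), 9) - v(o) = (-8 + 2*9) - 1*(-13/15) = (-8 + 18) + 13/15 = 10 + 13/15 = 163/15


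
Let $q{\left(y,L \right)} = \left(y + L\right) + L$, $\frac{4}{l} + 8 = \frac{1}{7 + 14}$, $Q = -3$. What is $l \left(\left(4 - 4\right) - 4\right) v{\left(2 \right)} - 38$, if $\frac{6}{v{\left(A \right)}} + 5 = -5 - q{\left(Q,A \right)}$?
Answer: $- \frac{71822}{1837} \approx -39.097$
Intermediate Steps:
$l = - \frac{84}{167}$ ($l = \frac{4}{-8 + \frac{1}{7 + 14}} = \frac{4}{-8 + \frac{1}{21}} = \frac{4}{- \frac{167}{21}} = 4 \left(- \frac{21}{167}\right) = - \frac{84}{167} \approx -0.50299$)
$q{\left(y,L \right)} = y + 2 L$ ($q{\left(y,L \right)} = \left(L + y\right) + L = y + 2 L$)
$v{\left(A \right)} = \frac{6}{-7 - 2 A}$ ($v{\left(A \right)} = \frac{6}{-5 - \left(2 + 2 A\right)} = \frac{6}{-7 - 2 A}$)
$l \left(\left(4 - 4\right) - 4\right) v{\left(2 \right)} - 38 = - \frac{84 \left(\left(4 - 4\right) - 4\right)}{167} \left(- \frac{6}{7 + 2 \cdot 2}\right) - 38 = - \frac{84 \left(0 - 4\right)}{167} \left(- \frac{6}{7 + 4}\right) - 38 = \left(- \frac{84}{167}\right) \left(-4\right) \left(- \frac{6}{11}\right) - 38 = \frac{336 \left(\left(-6\right) \frac{1}{11}\right)}{167} - 38 = \frac{336}{167} \left(- \frac{6}{11}\right) - 38 = - \frac{2016}{1837} - 38 = - \frac{71822}{1837}$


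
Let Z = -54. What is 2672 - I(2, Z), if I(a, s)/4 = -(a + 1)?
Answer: 2684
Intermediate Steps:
I(a, s) = -4 - 4*a (I(a, s) = 4*(-(a + 1)) = 4*(-(1 + a)) = 4*(-1 - a) = -4 - 4*a)
2672 - I(2, Z) = 2672 - (-4 - 4*2) = 2672 - (-4 - 8) = 2672 - 1*(-12) = 2672 + 12 = 2684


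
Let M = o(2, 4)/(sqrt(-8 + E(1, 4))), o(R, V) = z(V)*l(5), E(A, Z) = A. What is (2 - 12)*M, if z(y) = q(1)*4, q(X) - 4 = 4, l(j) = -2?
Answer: -640*I*sqrt(7)/7 ≈ -241.9*I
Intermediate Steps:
q(X) = 8 (q(X) = 4 + 4 = 8)
z(y) = 32 (z(y) = 8*4 = 32)
o(R, V) = -64 (o(R, V) = 32*(-2) = -64)
M = 64*I*sqrt(7)/7 (M = -64/sqrt(-8 + 1) = -64*(-I*sqrt(7)/7) = -(-64)*I*sqrt(7)/7 = 64*I*sqrt(7)/7 ≈ 24.19*I)
(2 - 12)*M = (2 - 12)*(64*I*sqrt(7)/7) = -640*I*sqrt(7)/7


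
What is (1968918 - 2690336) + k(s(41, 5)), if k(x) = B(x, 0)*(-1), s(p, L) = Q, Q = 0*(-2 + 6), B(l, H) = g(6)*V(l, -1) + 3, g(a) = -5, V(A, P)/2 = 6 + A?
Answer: -721361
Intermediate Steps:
V(A, P) = 12 + 2*A (V(A, P) = 2*(6 + A) = 12 + 2*A)
B(l, H) = -57 - 10*l (B(l, H) = -5*(12 + 2*l) + 3 = (-60 - 10*l) + 3 = -57 - 10*l)
Q = 0 (Q = 0*4 = 0)
s(p, L) = 0
k(x) = 57 + 10*x (k(x) = (-57 - 10*x)*(-1) = 57 + 10*x)
(1968918 - 2690336) + k(s(41, 5)) = (1968918 - 2690336) + (57 + 10*0) = -721418 + (57 + 0) = -721418 + 57 = -721361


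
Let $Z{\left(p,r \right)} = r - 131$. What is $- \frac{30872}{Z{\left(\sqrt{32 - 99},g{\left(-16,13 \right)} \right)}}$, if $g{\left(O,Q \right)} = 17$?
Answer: $\frac{15436}{57} \approx 270.81$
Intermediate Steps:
$Z{\left(p,r \right)} = -131 + r$
$- \frac{30872}{Z{\left(\sqrt{32 - 99},g{\left(-16,13 \right)} \right)}} = - \frac{30872}{-131 + 17} = - \frac{30872}{-114} = \left(-30872\right) \left(- \frac{1}{114}\right) = \frac{15436}{57}$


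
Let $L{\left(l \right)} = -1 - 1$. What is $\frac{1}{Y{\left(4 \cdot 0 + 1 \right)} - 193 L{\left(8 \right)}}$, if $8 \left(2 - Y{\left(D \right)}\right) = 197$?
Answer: $\frac{8}{2907} \approx 0.002752$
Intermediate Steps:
$Y{\left(D \right)} = - \frac{181}{8}$ ($Y{\left(D \right)} = 2 - \frac{197}{8} = - \frac{181}{8}$)
$L{\left(l \right)} = -2$ ($L{\left(l \right)} = -1 - 1 = -2$)
$\frac{1}{Y{\left(4 \cdot 0 + 1 \right)} - 193 L{\left(8 \right)}} = \frac{1}{- \frac{181}{8} - -386} = \frac{1}{- \frac{181}{8} + 386} = \frac{1}{\frac{2907}{8}} = \frac{8}{2907}$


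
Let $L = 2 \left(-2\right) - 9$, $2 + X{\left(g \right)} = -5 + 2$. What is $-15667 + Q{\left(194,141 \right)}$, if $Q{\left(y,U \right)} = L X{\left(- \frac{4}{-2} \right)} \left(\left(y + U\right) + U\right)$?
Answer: $15273$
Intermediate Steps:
$X{\left(g \right)} = -5$ ($X{\left(g \right)} = -2 + \left(-5 + 2\right) = -2 - 3 = -5$)
$L = -13$ ($L = -4 - 9 = -13$)
$Q{\left(y,U \right)} = 65 y + 130 U$ ($Q{\left(y,U \right)} = \left(-13\right) \left(-5\right) \left(\left(y + U\right) + U\right) = 65 \left(\left(U + y\right) + U\right) = 65 \left(y + 2 U\right) = 65 y + 130 U$)
$-15667 + Q{\left(194,141 \right)} = -15667 + \left(65 \cdot 194 + 130 \cdot 141\right) = -15667 + \left(12610 + 18330\right) = -15667 + 30940 = 15273$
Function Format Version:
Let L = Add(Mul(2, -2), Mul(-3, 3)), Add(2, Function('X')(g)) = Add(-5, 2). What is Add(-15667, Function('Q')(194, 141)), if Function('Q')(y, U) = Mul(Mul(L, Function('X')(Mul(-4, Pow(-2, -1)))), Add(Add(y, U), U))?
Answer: 15273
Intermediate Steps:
Function('X')(g) = -5 (Function('X')(g) = Add(-2, Add(-5, 2)) = Add(-2, -3) = -5)
L = -13 (L = Add(-4, -9) = -13)
Function('Q')(y, U) = Add(Mul(65, y), Mul(130, U)) (Function('Q')(y, U) = Mul(Mul(-13, -5), Add(Add(y, U), U)) = Mul(65, Add(Add(U, y), U)) = Mul(65, Add(y, Mul(2, U))) = Add(Mul(65, y), Mul(130, U)))
Add(-15667, Function('Q')(194, 141)) = Add(-15667, Add(Mul(65, 194), Mul(130, 141))) = Add(-15667, Add(12610, 18330)) = Add(-15667, 30940) = 15273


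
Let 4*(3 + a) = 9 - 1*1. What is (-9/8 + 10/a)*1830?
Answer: -81435/4 ≈ -20359.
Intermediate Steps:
a = -1 (a = -3 + (9 - 1*1)/4 = -3 + (9 - 1)/4 = -3 + (¼)*8 = -3 + 2 = -1)
(-9/8 + 10/a)*1830 = (-9/8 + 10/(-1))*1830 = (-9*⅛ + 10*(-1))*1830 = (-9/8 - 10)*1830 = -89/8*1830 = -81435/4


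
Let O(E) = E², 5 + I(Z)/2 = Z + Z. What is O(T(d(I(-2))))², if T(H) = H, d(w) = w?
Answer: 104976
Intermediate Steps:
I(Z) = -10 + 4*Z (I(Z) = -10 + 2*(Z + Z) = -10 + 2*(2*Z) = -10 + 4*Z)
O(T(d(I(-2))))² = ((-10 + 4*(-2))²)² = ((-10 - 8)²)² = ((-18)²)² = 324² = 104976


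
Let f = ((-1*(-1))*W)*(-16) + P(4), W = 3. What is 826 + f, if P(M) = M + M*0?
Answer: 782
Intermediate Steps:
P(M) = M (P(M) = M + 0 = M)
f = -44 (f = (-1*(-1)*3)*(-16) + 4 = (1*3)*(-16) + 4 = 3*(-16) + 4 = -48 + 4 = -44)
826 + f = 826 - 44 = 782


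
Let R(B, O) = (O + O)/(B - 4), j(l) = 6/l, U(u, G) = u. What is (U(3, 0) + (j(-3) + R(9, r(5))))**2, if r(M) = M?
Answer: 9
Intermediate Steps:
R(B, O) = 2*O/(-4 + B) (R(B, O) = (2*O)/(-4 + B) = 2*O/(-4 + B))
(U(3, 0) + (j(-3) + R(9, r(5))))**2 = (3 + (6/(-3) + 2*5/(-4 + 9)))**2 = (3 + (6*(-1/3) + 2*5/5))**2 = (3 + (-2 + 2*5*(1/5)))**2 = (3 + (-2 + 2))**2 = (3 + 0)**2 = 3**2 = 9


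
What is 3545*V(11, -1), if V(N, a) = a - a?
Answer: 0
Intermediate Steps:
V(N, a) = 0
3545*V(11, -1) = 3545*0 = 0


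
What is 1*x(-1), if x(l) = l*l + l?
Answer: 0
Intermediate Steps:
x(l) = l + l² (x(l) = l² + l = l + l²)
1*x(-1) = 1*(-(1 - 1)) = 1*(-1*0) = 1*0 = 0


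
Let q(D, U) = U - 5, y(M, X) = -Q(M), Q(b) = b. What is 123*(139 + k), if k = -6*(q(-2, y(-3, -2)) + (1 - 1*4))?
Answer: 20787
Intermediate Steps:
y(M, X) = -M
q(D, U) = -5 + U
k = 30 (k = -6*((-5 - 1*(-3)) + (1 - 1*4)) = -6*((-5 + 3) + (1 - 4)) = -6*(-2 - 3) = -6*(-5) = 30)
123*(139 + k) = 123*(139 + 30) = 123*169 = 20787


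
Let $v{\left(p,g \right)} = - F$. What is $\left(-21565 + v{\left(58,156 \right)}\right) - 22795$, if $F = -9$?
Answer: $-44351$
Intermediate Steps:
$v{\left(p,g \right)} = 9$ ($v{\left(p,g \right)} = \left(-1\right) \left(-9\right) = 9$)
$\left(-21565 + v{\left(58,156 \right)}\right) - 22795 = \left(-21565 + 9\right) - 22795 = -21556 - 22795 = -44351$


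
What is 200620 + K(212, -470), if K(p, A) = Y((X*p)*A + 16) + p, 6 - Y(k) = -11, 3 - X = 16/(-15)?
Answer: 200849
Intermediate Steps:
X = 61/15 (X = 3 - 16/(-15) = 3 - 16*(-1)/15 = 3 - 1*(-16/15) = 3 + 16/15 = 61/15 ≈ 4.0667)
Y(k) = 17 (Y(k) = 6 - 1*(-11) = 6 + 11 = 17)
K(p, A) = 17 + p
200620 + K(212, -470) = 200620 + (17 + 212) = 200620 + 229 = 200849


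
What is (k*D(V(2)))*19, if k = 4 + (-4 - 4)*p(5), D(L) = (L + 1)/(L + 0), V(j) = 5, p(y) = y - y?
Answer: 456/5 ≈ 91.200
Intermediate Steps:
p(y) = 0
D(L) = (1 + L)/L
k = 4 (k = 4 + (-4 - 4)*0 = 4 - 8*0 = 4 + 0 = 4)
(k*D(V(2)))*19 = (4*((1 + 5)/5))*19 = (4*((1/5)*6))*19 = (4*(6/5))*19 = (24/5)*19 = 456/5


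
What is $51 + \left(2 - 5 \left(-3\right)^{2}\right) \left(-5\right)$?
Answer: $266$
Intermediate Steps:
$51 + \left(2 - 5 \left(-3\right)^{2}\right) \left(-5\right) = 51 + \left(2 - 45\right) \left(-5\right) = 51 - -215 = 51 + 215 = 266$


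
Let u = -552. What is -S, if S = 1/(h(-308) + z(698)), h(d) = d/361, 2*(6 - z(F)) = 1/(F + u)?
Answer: -105412/542175 ≈ -0.19442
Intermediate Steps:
z(F) = 6 - 1/(2*(-552 + F)) (z(F) = 6 - 1/(2*(F - 552)) = 6 - 1/(2*(-552 + F)))
h(d) = d/361 (h(d) = d*(1/361) = d/361)
S = 105412/542175 (S = 1/((1/361)*(-308) + (-6625 + 12*698)/(2*(-552 + 698))) = 1/(-308/361 + (½)*(-6625 + 8376)/146) = 1/(-308/361 + (½)*(1/146)*1751) = 1/(-308/361 + 1751/292) = 1/(542175/105412) = 105412/542175 ≈ 0.19442)
-S = -1*105412/542175 = -105412/542175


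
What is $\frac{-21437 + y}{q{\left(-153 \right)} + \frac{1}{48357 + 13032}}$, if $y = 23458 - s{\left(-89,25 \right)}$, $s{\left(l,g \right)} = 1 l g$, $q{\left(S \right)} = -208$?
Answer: $- \frac{260657694}{12768911} \approx -20.413$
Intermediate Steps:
$s{\left(l,g \right)} = g l$ ($s{\left(l,g \right)} = l g = g l$)
$y = 25683$ ($y = 23458 - 25 \left(-89\right) = 23458 - -2225 = 23458 + 2225 = 25683$)
$\frac{-21437 + y}{q{\left(-153 \right)} + \frac{1}{48357 + 13032}} = \frac{-21437 + 25683}{-208 + \frac{1}{48357 + 13032}} = \frac{4246}{-208 + \frac{1}{61389}} = \frac{4246}{- \frac{12768911}{61389}} = 4246 \left(- \frac{61389}{12768911}\right) = - \frac{260657694}{12768911}$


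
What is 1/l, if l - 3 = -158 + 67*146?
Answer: 1/9627 ≈ 0.00010387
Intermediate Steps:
l = 9627 (l = 3 + (-158 + 67*146) = 3 + (-158 + 9782) = 3 + 9624 = 9627)
1/l = 1/9627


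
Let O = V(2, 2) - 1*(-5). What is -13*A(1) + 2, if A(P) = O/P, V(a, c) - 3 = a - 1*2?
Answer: -102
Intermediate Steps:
V(a, c) = 1 + a (V(a, c) = 3 + (a - 1*2) = 3 + (a - 2) = 3 + (-2 + a) = 1 + a)
O = 8 (O = (1 + 2) - 1*(-5) = 3 + 5 = 8)
A(P) = 8/P
-13*A(1) + 2 = -104/1 + 2 = -104 + 2 = -102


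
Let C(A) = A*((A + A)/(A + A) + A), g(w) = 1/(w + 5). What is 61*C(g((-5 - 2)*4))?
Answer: -1342/529 ≈ -2.5369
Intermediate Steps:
g(w) = 1/(5 + w)
C(A) = A*(1 + A) (C(A) = A*((2*A)/((2*A)) + A) = A*((2*A)*(1/(2*A)) + A) = A*(1 + A))
61*C(g((-5 - 2)*4)) = 61*((1 + 1/(5 + (-5 - 2)*4))/(5 + (-5 - 2)*4)) = 61*((1 + 1/(5 - 7*4))/(5 - 7*4)) = 61*((1 + 1/(5 - 28))/(5 - 28)) = 61*((1 + 1/(-23))/(-23)) = 61*(-(1 - 1/23)/23) = 61*(-1/23*22/23) = 61*(-22/529) = -1342/529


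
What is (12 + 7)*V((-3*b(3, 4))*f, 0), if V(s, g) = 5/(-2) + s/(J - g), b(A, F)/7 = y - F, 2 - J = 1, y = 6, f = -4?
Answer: 6289/2 ≈ 3144.5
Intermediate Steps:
J = 1 (J = 2 - 1*1 = 2 - 1 = 1)
b(A, F) = 42 - 7*F (b(A, F) = 7*(6 - F) = 42 - 7*F)
V(s, g) = -5/2 + s/(1 - g) (V(s, g) = 5/(-2) + s/(1 - g) = 5*(-1/2) + s/(1 - g) = -5/2 + s/(1 - g))
(12 + 7)*V((-3*b(3, 4))*f, 0) = (12 + 7)*((5 - 5*0 - 2*(-3*(42 - 7*4))*(-4))/(2*(-1 + 0))) = 19*((1/2)*(5 + 0 - 2*(-3*(42 - 28))*(-4))/(-1)) = 19*((1/2)*(-1)*(5 + 0 - 2*(-3*14)*(-4))) = 19*((1/2)*(-1)*(5 + 0 - (-84)*(-4))) = 19*((1/2)*(-1)*(5 + 0 - 2*168)) = 19*((1/2)*(-1)*(5 + 0 - 336)) = 19*((1/2)*(-1)*(-331)) = 19*(331/2) = 6289/2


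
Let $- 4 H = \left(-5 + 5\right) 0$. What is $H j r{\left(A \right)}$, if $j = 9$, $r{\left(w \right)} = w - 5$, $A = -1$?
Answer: $0$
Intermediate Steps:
$r{\left(w \right)} = -5 + w$ ($r{\left(w \right)} = w - 5 = -5 + w$)
$H = 0$ ($H = - \frac{\left(-5 + 5\right) 0}{4} = - \frac{0 \cdot 0}{4} = \left(- \frac{1}{4}\right) 0 = 0$)
$H j r{\left(A \right)} = 0 \cdot 9 \left(-5 - 1\right) = 0 \left(-6\right) = 0$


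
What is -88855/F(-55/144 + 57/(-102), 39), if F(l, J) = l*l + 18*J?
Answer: -532481713920/4212182017 ≈ -126.41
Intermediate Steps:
F(l, J) = l**2 + 18*J
-88855/F(-55/144 + 57/(-102), 39) = -88855/((-55/144 + 57/(-102))**2 + 18*39) = -88855/((-55*1/144 + 57*(-1/102))**2 + 702) = -88855/((-55/144 - 19/34)**2 + 702) = -88855/((-2303/2448)**2 + 702) = -88855/(5303809/5992704 + 702) = -88855/4212182017/5992704 = -88855*5992704/4212182017 = -532481713920/4212182017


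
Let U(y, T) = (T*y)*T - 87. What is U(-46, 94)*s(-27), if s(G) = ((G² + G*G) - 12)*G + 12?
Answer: 15867373290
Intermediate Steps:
U(y, T) = -87 + y*T² (U(y, T) = y*T² - 87 = -87 + y*T²)
s(G) = 12 + G*(-12 + 2*G²) (s(G) = ((G² + G²) - 12)*G + 12 = (2*G² - 12)*G + 12 = (-12 + 2*G²)*G + 12 = G*(-12 + 2*G²) + 12 = 12 + G*(-12 + 2*G²))
U(-46, 94)*s(-27) = (-87 - 46*94²)*(12 - 12*(-27) + 2*(-27)³) = (-87 - 46*8836)*(12 + 324 + 2*(-19683)) = (-87 - 406456)*(12 + 324 - 39366) = -406543*(-39030) = 15867373290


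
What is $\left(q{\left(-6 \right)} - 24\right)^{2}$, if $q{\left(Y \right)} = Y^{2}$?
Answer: $144$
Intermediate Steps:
$\left(q{\left(-6 \right)} - 24\right)^{2} = \left(\left(-6\right)^{2} - 24\right)^{2} = \left(36 - 24\right)^{2} = 12^{2} = 144$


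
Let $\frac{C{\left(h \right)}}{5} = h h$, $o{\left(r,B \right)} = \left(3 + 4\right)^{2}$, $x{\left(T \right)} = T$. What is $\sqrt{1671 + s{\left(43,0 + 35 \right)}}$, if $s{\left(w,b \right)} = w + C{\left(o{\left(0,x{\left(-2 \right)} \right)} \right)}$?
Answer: $\sqrt{13719} \approx 117.13$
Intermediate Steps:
$o{\left(r,B \right)} = 49$ ($o{\left(r,B \right)} = 7^{2} = 49$)
$C{\left(h \right)} = 5 h^{2}$ ($C{\left(h \right)} = 5 h h = 5 h^{2}$)
$s{\left(w,b \right)} = 12005 + w$ ($s{\left(w,b \right)} = w + 5 \cdot 49^{2} = w + 5 \cdot 2401 = w + 12005 = 12005 + w$)
$\sqrt{1671 + s{\left(43,0 + 35 \right)}} = \sqrt{1671 + \left(12005 + 43\right)} = \sqrt{1671 + 12048} = \sqrt{13719}$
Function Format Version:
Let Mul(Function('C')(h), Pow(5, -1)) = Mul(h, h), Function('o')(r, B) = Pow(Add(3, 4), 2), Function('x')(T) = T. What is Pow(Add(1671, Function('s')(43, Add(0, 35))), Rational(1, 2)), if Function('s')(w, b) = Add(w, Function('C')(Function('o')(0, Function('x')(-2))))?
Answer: Pow(13719, Rational(1, 2)) ≈ 117.13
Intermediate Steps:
Function('o')(r, B) = 49 (Function('o')(r, B) = Pow(7, 2) = 49)
Function('C')(h) = Mul(5, Pow(h, 2)) (Function('C')(h) = Mul(5, Mul(h, h)) = Mul(5, Pow(h, 2)))
Function('s')(w, b) = Add(12005, w) (Function('s')(w, b) = Add(w, Mul(5, Pow(49, 2))) = Add(w, Mul(5, 2401)) = Add(w, 12005) = Add(12005, w))
Pow(Add(1671, Function('s')(43, Add(0, 35))), Rational(1, 2)) = Pow(Add(1671, Add(12005, 43)), Rational(1, 2)) = Pow(Add(1671, 12048), Rational(1, 2)) = Pow(13719, Rational(1, 2))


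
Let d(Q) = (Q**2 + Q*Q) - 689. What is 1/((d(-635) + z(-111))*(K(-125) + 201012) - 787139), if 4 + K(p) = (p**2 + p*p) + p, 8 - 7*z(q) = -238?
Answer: 7/1309357622236 ≈ 5.3461e-12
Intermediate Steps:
z(q) = 246/7 (z(q) = 8/7 - 1/7*(-238) = 8/7 + 34 = 246/7)
K(p) = -4 + p + 2*p**2 (K(p) = -4 + ((p**2 + p*p) + p) = -4 + ((p**2 + p**2) + p) = -4 + (2*p**2 + p) = -4 + (p + 2*p**2) = -4 + p + 2*p**2)
d(Q) = -689 + 2*Q**2 (d(Q) = (Q**2 + Q**2) - 689 = 2*Q**2 - 689 = -689 + 2*Q**2)
1/((d(-635) + z(-111))*(K(-125) + 201012) - 787139) = 1/(((-689 + 2*(-635)**2) + 246/7)*((-4 - 125 + 2*(-125)**2) + 201012) - 787139) = 1/(((-689 + 2*403225) + 246/7)*((-4 - 125 + 2*15625) + 201012) - 787139) = 1/(((-689 + 806450) + 246/7)*((-4 - 125 + 31250) + 201012) - 787139) = 1/((805761 + 246/7)*(31121 + 201012) - 787139) = 1/((5640573/7)*232133 - 787139) = 1/(1309363132209/7 - 787139) = 1/(1309357622236/7) = 7/1309357622236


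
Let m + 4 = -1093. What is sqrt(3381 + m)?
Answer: 2*sqrt(571) ≈ 47.791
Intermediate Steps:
m = -1097 (m = -4 - 1093 = -1097)
sqrt(3381 + m) = sqrt(3381 - 1097) = sqrt(2284) = 2*sqrt(571)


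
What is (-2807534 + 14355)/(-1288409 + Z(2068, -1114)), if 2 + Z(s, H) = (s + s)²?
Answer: -2793179/15818085 ≈ -0.17658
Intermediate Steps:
Z(s, H) = -2 + 4*s² (Z(s, H) = -2 + (s + s)² = -2 + (2*s)² = -2 + 4*s²)
(-2807534 + 14355)/(-1288409 + Z(2068, -1114)) = (-2807534 + 14355)/(-1288409 + (-2 + 4*2068²)) = -2793179/(-1288409 + (-2 + 4*4276624)) = -2793179/(-1288409 + (-2 + 17106496)) = -2793179/(-1288409 + 17106494) = -2793179/15818085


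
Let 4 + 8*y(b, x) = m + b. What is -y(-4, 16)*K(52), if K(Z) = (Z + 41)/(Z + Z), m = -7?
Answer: 1395/832 ≈ 1.6767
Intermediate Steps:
y(b, x) = -11/8 + b/8 (y(b, x) = -½ + (-7 + b)/8 = -½ + (-7/8 + b/8) = -11/8 + b/8)
K(Z) = (41 + Z)/(2*Z) (K(Z) = (41 + Z)/((2*Z)) = (41 + Z)*(1/(2*Z)) = (41 + Z)/(2*Z))
-y(-4, 16)*K(52) = -(-11/8 + (⅛)*(-4))*(½)*(41 + 52)/52 = -(-11/8 - ½)*(½)*(1/52)*93 = -(-15)*93/(8*104) = -1*(-1395/832) = 1395/832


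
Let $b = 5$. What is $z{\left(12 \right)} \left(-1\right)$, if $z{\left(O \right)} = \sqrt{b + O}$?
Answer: $- \sqrt{17} \approx -4.1231$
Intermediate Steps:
$z{\left(O \right)} = \sqrt{5 + O}$
$z{\left(12 \right)} \left(-1\right) = \sqrt{5 + 12} \left(-1\right) = \sqrt{17} \left(-1\right) = - \sqrt{17}$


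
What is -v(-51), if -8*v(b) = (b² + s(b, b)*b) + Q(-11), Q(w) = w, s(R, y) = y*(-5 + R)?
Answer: -71533/4 ≈ -17883.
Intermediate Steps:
v(b) = 11/8 - b²/8 - b²*(-5 + b)/8 (v(b) = -((b² + (b*(-5 + b))*b) - 11)/8 = -((b² + b²*(-5 + b)) - 11)/8 = -(-11 + b² + b²*(-5 + b))/8 = 11/8 - b²/8 - b²*(-5 + b)/8)
-v(-51) = -(11/8 + (½)*(-51)² - ⅛*(-51)³) = -(11/8 + (½)*2601 - ⅛*(-132651)) = -(11/8 + 2601/2 + 132651/8) = -1*71533/4 = -71533/4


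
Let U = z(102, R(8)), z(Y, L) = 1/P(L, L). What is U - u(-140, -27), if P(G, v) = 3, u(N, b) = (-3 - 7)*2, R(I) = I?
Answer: 61/3 ≈ 20.333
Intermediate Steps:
u(N, b) = -20 (u(N, b) = -10*2 = -20)
z(Y, L) = 1/3
U = 1/3 ≈ 0.33333
U - u(-140, -27) = 1/3 - 1*(-20) = 1/3 + 20 = 61/3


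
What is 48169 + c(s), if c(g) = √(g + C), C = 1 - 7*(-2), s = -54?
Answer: 48169 + I*√39 ≈ 48169.0 + 6.245*I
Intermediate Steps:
C = 15 (C = 1 + 14 = 15)
c(g) = √(15 + g) (c(g) = √(g + 15) = √(15 + g))
48169 + c(s) = 48169 + √(15 - 54) = 48169 + √(-39) = 48169 + I*√39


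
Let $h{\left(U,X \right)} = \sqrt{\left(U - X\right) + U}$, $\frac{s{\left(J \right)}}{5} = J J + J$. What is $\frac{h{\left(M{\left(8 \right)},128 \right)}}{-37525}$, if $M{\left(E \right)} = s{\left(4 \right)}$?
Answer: $- \frac{6 \sqrt{2}}{37525} \approx -0.00022612$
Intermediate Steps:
$s{\left(J \right)} = 5 J + 5 J^{2}$ ($s{\left(J \right)} = 5 \left(J J + J\right) = 5 \left(J^{2} + J\right) = 5 \left(J + J^{2}\right) = 5 J + 5 J^{2}$)
$M{\left(E \right)} = 100$ ($M{\left(E \right)} = 5 \cdot 4 \left(1 + 4\right) = 5 \cdot 4 \cdot 5 = 100$)
$h{\left(U,X \right)} = \sqrt{- X + 2 U}$
$\frac{h{\left(M{\left(8 \right)},128 \right)}}{-37525} = \frac{\sqrt{\left(-1\right) 128 + 2 \cdot 100}}{-37525} = \sqrt{-128 + 200} \left(- \frac{1}{37525}\right) = \sqrt{72} \left(- \frac{1}{37525}\right) = 6 \sqrt{2} \left(- \frac{1}{37525}\right) = - \frac{6 \sqrt{2}}{37525}$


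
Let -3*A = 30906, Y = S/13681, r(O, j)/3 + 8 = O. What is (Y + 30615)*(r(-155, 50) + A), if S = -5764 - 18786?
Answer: -4519478688615/13681 ≈ -3.3035e+8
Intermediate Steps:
S = -24550
r(O, j) = -24 + 3*O
Y = -24550/13681 ≈ -1.7945
A = -10302 (A = -⅓*30906 = -10302)
(Y + 30615)*(r(-155, 50) + A) = (-24550/13681 + 30615)*((-24 + 3*(-155)) - 10302) = 418819265*((-24 - 465) - 10302)/13681 = 418819265*(-489 - 10302)/13681 = (418819265/13681)*(-10791) = -4519478688615/13681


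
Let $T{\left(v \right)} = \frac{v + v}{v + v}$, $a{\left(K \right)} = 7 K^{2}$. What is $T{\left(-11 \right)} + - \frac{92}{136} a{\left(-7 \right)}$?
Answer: $- \frac{7855}{34} \approx -231.03$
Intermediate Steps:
$T{\left(v \right)} = 1$ ($T{\left(v \right)} = \frac{2 v}{2 v} = 2 v \frac{1}{2 v} = 1$)
$T{\left(-11 \right)} + - \frac{92}{136} a{\left(-7 \right)} = 1 + - \frac{92}{136} \cdot 7 \left(-7\right)^{2} = 1 + \left(-92\right) \frac{1}{136} \cdot 7 \cdot 49 = 1 - \frac{7889}{34} = - \frac{7855}{34}$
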